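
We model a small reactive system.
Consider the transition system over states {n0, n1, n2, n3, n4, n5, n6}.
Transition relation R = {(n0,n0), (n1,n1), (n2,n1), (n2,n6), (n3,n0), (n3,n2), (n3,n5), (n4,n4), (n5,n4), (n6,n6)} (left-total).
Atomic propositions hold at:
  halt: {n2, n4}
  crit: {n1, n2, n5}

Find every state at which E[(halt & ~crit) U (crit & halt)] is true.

Sat(~crit) = {n0, n3, n4, n6}
Sat(halt & ~crit) = {n4}
Sat(crit & halt) = {n2}
E[(halt & ~crit) U (crit & halt)]: least fixpoint, start Z0 = Sat((crit & halt)) = {n2}, add states in Sat(halt & ~crit) with some successor in Z. Already a fixed point.
Sat(E[(halt & ~crit) U (crit & halt)]) = {n2}

{n2}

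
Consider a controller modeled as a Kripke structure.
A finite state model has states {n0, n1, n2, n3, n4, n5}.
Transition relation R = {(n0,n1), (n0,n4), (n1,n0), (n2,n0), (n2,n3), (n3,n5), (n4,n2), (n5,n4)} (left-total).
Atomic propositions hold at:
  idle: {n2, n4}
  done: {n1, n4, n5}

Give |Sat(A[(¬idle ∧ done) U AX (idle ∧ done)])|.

Sat(¬idle) = {n0, n1, n3, n5}
Sat(¬idle ∧ done) = {n1, n5}
Sat(idle ∧ done) = {n4}
Sat(AX (idle ∧ done)) = {s : every successor in {n4}} = {n5}
A[(¬idle ∧ done) U AX (idle ∧ done)]: least fixpoint, start Z0 = Sat(AX (idle ∧ done)) = {n5}, add states in Sat(¬idle ∧ done) with every successor in Z. Already a fixed point.
Sat(A[(¬idle ∧ done) U AX (idle ∧ done)]) = {n5}
|Sat(A[(¬idle ∧ done) U AX (idle ∧ done)])| = |{n5}| = 1.

1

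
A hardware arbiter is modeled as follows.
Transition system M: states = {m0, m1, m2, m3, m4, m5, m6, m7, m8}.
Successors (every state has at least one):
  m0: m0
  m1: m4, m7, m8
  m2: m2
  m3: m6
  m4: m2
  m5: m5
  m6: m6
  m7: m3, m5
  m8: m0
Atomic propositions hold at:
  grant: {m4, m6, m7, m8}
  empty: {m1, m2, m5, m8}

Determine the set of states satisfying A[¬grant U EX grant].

{m1, m3, m6}

Sat(¬grant) = {m0, m1, m2, m3, m5}
Sat(EX grant) = {s : some successor in {m4, m6, m7, m8}} = {m1, m3, m6}
A[¬grant U EX grant]: least fixpoint, start Z0 = Sat(EX grant) = {m1, m3, m6}, add states in Sat(¬grant) with every successor in Z. Already a fixed point.
Sat(A[¬grant U EX grant]) = {m1, m3, m6}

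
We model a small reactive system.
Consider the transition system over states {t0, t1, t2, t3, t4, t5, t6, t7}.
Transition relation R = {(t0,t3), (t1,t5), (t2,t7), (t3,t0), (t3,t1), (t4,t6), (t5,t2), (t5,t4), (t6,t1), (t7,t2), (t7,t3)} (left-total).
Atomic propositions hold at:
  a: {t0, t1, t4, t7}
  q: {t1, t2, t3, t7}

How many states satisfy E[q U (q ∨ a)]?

Sat(q ∨ a) = {t0, t1, t2, t3, t4, t7}
E[q U (q ∨ a)]: least fixpoint, start Z0 = Sat((q ∨ a)) = {t0, t1, t2, t3, t4, t7}, add states in Sat(q) with some successor in Z. Already a fixed point.
Sat(E[q U (q ∨ a)]) = {t0, t1, t2, t3, t4, t7}
|Sat(E[q U (q ∨ a)])| = |{t0, t1, t2, t3, t4, t7}| = 6.

6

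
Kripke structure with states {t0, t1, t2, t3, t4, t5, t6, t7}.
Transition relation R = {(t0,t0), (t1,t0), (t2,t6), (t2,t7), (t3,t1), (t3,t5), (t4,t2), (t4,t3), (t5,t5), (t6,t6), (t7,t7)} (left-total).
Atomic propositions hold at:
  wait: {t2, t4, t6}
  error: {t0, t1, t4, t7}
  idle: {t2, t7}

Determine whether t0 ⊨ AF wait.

AF wait: least fixpoint, start Z0 = {t2, t4, t6}, add states with every successor in Z. Already a fixed point.
Sat(AF wait) = {t2, t4, t6}
t0 ∉ Sat(AF wait) = {t2, t4, t6}, so the formula does not hold at t0.

No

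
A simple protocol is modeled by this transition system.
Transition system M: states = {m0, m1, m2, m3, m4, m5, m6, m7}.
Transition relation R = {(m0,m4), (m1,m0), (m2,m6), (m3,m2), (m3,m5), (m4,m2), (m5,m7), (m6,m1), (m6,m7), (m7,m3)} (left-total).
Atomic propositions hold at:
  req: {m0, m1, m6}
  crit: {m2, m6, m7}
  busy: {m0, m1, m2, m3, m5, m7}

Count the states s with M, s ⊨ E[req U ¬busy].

Sat(¬busy) = {m4, m6}
E[req U ¬busy]: least fixpoint, start Z0 = Sat(¬busy) = {m4, m6}, add states in Sat(req) with some successor in Z. Z1 = {m0, m4, m6}; Z2 = {m0, m1, m4, m6}; fixed.
Sat(E[req U ¬busy]) = {m0, m1, m4, m6}
|Sat(E[req U ¬busy])| = |{m0, m1, m4, m6}| = 4.

4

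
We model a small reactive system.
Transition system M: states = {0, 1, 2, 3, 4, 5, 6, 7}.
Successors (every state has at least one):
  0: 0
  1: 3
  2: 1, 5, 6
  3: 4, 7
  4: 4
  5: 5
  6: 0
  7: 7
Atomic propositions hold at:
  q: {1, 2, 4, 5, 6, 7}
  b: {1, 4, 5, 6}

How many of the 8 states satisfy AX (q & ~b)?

1

Sat(~b) = {0, 2, 3, 7}
Sat(q & ~b) = {2, 7}
Sat(AX (q & ~b)) = {s : every successor in {2, 7}} = {7}
|Sat(AX (q & ~b))| = |{7}| = 1.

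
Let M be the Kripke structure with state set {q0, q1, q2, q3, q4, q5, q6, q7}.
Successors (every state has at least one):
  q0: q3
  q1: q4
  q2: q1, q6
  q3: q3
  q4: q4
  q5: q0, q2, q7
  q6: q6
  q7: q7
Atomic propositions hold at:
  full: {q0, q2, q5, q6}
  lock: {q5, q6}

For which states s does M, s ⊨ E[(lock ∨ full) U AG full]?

{q2, q5, q6}

Sat(lock ∨ full) = {q0, q2, q5, q6}
AG full: greatest fixpoint, start Z0 = {q0, q2, q5, q6}, keep only states in Sat with every successor in Z. Z1 = {q6}; fixed.
Sat(AG full) = {q6}
E[(lock ∨ full) U AG full]: least fixpoint, start Z0 = Sat(AG full) = {q6}, add states in Sat(lock ∨ full) with some successor in Z. Z1 = {q2, q6}; Z2 = {q2, q5, q6}; fixed.
Sat(E[(lock ∨ full) U AG full]) = {q2, q5, q6}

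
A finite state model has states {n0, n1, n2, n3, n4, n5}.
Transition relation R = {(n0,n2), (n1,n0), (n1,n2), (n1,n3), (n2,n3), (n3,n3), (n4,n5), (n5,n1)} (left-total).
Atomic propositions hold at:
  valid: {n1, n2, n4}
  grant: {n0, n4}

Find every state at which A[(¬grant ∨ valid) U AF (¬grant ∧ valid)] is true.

Sat(¬grant) = {n1, n2, n3, n5}
Sat(¬grant ∨ valid) = {n1, n2, n3, n4, n5}
Sat(¬grant ∧ valid) = {n1, n2}
AF (¬grant ∧ valid): least fixpoint, start Z0 = {n1, n2}, add states with every successor in Z. Z1 = {n0, n1, n2, n5}; Z2 = {n0, n1, n2, n4, n5}; fixed.
Sat(AF (¬grant ∧ valid)) = {n0, n1, n2, n4, n5}
A[(¬grant ∨ valid) U AF (¬grant ∧ valid)]: least fixpoint, start Z0 = Sat(AF (¬grant ∧ valid)) = {n0, n1, n2, n4, n5}, add states in Sat(¬grant ∨ valid) with every successor in Z. Already a fixed point.
Sat(A[(¬grant ∨ valid) U AF (¬grant ∧ valid)]) = {n0, n1, n2, n4, n5}

{n0, n1, n2, n4, n5}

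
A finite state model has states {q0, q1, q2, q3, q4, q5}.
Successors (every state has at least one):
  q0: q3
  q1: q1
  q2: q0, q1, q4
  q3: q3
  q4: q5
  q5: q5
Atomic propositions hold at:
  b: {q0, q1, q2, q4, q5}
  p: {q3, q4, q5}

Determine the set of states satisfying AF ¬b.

{q0, q3}

Sat(¬b) = {q3}
AF ¬b: least fixpoint, start Z0 = {q3}, add states with every successor in Z. Z1 = {q0, q3}; fixed.
Sat(AF ¬b) = {q0, q3}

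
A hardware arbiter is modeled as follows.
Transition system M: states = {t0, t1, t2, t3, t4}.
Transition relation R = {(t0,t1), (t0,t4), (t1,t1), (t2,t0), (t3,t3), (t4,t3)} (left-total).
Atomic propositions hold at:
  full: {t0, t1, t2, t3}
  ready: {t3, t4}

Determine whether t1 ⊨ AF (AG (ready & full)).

Sat(ready & full) = {t3}
AG (ready & full): greatest fixpoint, start Z0 = {t3}, keep only states in Sat with every successor in Z. Already a fixed point.
Sat(AG (ready & full)) = {t3}
AF (AG (ready & full)): least fixpoint, start Z0 = {t3}, add states with every successor in Z. Z1 = {t3, t4}; fixed.
Sat(AF (AG (ready & full))) = {t3, t4}
t1 ∉ Sat(AF (AG (ready & full))) = {t3, t4}, so the formula does not hold at t1.

No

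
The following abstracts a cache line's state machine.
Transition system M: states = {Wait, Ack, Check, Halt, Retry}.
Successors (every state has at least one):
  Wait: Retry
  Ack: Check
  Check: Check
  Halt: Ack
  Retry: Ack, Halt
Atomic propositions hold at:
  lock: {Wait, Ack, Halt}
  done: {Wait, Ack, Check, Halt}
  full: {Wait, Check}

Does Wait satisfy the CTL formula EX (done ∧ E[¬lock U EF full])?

Sat(¬lock) = {Check, Retry}
EF full: least fixpoint, start Z0 = {Wait, Check}, add states with some successor in Z. Z1 = {Wait, Ack, Check}; Z2 = {Wait, Ack, Check, Halt, Retry}; fixed.
Sat(EF full) = {Wait, Ack, Check, Halt, Retry}
E[¬lock U EF full]: least fixpoint, start Z0 = Sat(EF full) = {Wait, Ack, Check, Halt, Retry}, add states in Sat(¬lock) with some successor in Z. Already a fixed point.
Sat(E[¬lock U EF full]) = {Wait, Ack, Check, Halt, Retry}
Sat(done ∧ E[¬lock U EF full]) = {Wait, Ack, Check, Halt}
Sat(EX (done ∧ E[¬lock U EF full])) = {s : some successor in {Wait, Ack, Check, Halt}} = {Ack, Check, Halt, Retry}
Wait ∉ Sat(EX (done ∧ E[¬lock U EF full])) = {Ack, Check, Halt, Retry}, so the formula does not hold at Wait.

No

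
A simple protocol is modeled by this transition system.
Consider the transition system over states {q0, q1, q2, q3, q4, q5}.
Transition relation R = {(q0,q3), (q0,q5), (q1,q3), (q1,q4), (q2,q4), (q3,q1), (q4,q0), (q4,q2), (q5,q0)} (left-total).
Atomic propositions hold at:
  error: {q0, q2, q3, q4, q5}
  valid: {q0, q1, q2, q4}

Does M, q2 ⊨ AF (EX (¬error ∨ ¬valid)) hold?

Sat(¬error) = {q1}
Sat(¬valid) = {q3, q5}
Sat(¬error ∨ ¬valid) = {q1, q3, q5}
Sat(EX (¬error ∨ ¬valid)) = {s : some successor in {q1, q3, q5}} = {q0, q1, q3}
AF (EX (¬error ∨ ¬valid)): least fixpoint, start Z0 = {q0, q1, q3}, add states with every successor in Z. Z1 = {q0, q1, q3, q5}; fixed.
Sat(AF (EX (¬error ∨ ¬valid))) = {q0, q1, q3, q5}
q2 ∉ Sat(AF (EX (¬error ∨ ¬valid))) = {q0, q1, q3, q5}, so the formula does not hold at q2.

No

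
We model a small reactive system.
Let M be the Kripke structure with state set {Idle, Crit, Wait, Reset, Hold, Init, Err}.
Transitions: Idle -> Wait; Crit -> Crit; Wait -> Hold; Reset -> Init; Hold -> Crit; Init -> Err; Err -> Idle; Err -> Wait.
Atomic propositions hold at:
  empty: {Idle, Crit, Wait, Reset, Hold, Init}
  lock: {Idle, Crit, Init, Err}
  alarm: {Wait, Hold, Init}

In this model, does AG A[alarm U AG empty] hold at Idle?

AG empty: greatest fixpoint, start Z0 = {Idle, Crit, Wait, Reset, Hold, Init}, keep only states in Sat with every successor in Z. Z1 = {Idle, Crit, Wait, Reset, Hold}; Z2 = {Idle, Crit, Wait, Hold}; fixed.
Sat(AG empty) = {Idle, Crit, Wait, Hold}
A[alarm U AG empty]: least fixpoint, start Z0 = Sat(AG empty) = {Idle, Crit, Wait, Hold}, add states in Sat(alarm) with every successor in Z. Already a fixed point.
Sat(A[alarm U AG empty]) = {Idle, Crit, Wait, Hold}
AG A[alarm U AG empty]: greatest fixpoint, start Z0 = {Idle, Crit, Wait, Hold}, keep only states in Sat with every successor in Z. Already a fixed point.
Sat(AG A[alarm U AG empty]) = {Idle, Crit, Wait, Hold}
Idle ∈ Sat(AG A[alarm U AG empty]) = {Idle, Crit, Wait, Hold}, so the formula holds at Idle.

Yes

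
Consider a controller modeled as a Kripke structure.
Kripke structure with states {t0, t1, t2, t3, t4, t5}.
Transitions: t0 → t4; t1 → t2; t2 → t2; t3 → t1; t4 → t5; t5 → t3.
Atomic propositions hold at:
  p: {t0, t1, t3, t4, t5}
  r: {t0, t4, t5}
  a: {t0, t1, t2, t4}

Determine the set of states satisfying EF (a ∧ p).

Sat(a ∧ p) = {t0, t1, t4}
EF (a ∧ p): least fixpoint, start Z0 = {t0, t1, t4}, add states with some successor in Z. Z1 = {t0, t1, t3, t4}; Z2 = {t0, t1, t3, t4, t5}; fixed.
Sat(EF (a ∧ p)) = {t0, t1, t3, t4, t5}

{t0, t1, t3, t4, t5}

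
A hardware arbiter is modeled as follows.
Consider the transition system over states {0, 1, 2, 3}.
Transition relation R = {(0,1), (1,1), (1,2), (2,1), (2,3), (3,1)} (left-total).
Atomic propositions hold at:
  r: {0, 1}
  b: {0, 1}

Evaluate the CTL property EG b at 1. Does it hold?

EG b: greatest fixpoint, start Z0 = {0, 1}, keep only states in Sat with some successor in Z. Already a fixed point.
Sat(EG b) = {0, 1}
1 ∈ Sat(EG b) = {0, 1}, so the formula holds at 1.

Yes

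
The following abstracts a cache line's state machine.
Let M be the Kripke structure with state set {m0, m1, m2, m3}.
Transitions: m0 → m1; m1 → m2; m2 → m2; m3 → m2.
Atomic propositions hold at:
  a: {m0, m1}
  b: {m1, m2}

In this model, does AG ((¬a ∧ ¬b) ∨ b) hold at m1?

Yes

Sat(¬a) = {m2, m3}
Sat(¬b) = {m0, m3}
Sat(¬a ∧ ¬b) = {m3}
Sat((¬a ∧ ¬b) ∨ b) = {m1, m2, m3}
AG ((¬a ∧ ¬b) ∨ b): greatest fixpoint, start Z0 = {m1, m2, m3}, keep only states in Sat with every successor in Z. Already a fixed point.
Sat(AG ((¬a ∧ ¬b) ∨ b)) = {m1, m2, m3}
m1 ∈ Sat(AG ((¬a ∧ ¬b) ∨ b)) = {m1, m2, m3}, so the formula holds at m1.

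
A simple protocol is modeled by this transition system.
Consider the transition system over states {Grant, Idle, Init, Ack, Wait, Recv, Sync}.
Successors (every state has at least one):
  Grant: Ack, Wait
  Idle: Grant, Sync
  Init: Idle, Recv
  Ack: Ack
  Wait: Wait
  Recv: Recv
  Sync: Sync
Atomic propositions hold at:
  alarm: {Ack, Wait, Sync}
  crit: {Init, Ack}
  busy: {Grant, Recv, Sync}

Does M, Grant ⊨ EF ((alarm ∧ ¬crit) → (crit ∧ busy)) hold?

Sat(¬crit) = {Grant, Idle, Wait, Recv, Sync}
Sat(alarm ∧ ¬crit) = {Wait, Sync}
Sat(crit ∧ busy) = ∅
Sat((alarm ∧ ¬crit) → (crit ∧ busy)) = {Grant, Idle, Init, Ack, Recv}
EF ((alarm ∧ ¬crit) → (crit ∧ busy)): least fixpoint, start Z0 = {Grant, Idle, Init, Ack, Recv}, add states with some successor in Z. Already a fixed point.
Sat(EF ((alarm ∧ ¬crit) → (crit ∧ busy))) = {Grant, Idle, Init, Ack, Recv}
Grant ∈ Sat(EF ((alarm ∧ ¬crit) → (crit ∧ busy))) = {Grant, Idle, Init, Ack, Recv}, so the formula holds at Grant.

Yes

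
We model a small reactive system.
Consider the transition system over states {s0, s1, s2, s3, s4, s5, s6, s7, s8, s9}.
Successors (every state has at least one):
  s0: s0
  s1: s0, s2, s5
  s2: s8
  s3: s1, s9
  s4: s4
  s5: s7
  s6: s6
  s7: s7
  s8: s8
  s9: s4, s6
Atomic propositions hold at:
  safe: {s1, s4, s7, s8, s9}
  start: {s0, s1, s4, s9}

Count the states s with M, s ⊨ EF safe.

EF safe: least fixpoint, start Z0 = {s1, s4, s7, s8, s9}, add states with some successor in Z. Z1 = {s1, s2, s3, s4, s5, s7, s8, s9}; fixed.
Sat(EF safe) = {s1, s2, s3, s4, s5, s7, s8, s9}
|Sat(EF safe)| = |{s1, s2, s3, s4, s5, s7, s8, s9}| = 8.

8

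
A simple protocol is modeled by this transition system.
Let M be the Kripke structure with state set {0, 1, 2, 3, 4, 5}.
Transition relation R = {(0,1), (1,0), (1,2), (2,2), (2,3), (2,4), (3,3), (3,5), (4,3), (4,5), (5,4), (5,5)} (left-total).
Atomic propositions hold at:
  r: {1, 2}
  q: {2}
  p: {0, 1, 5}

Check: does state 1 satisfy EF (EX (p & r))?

Sat(p & r) = {1}
Sat(EX (p & r)) = {s : some successor in {1}} = {0}
EF (EX (p & r)): least fixpoint, start Z0 = {0}, add states with some successor in Z. Z1 = {0, 1}; fixed.
Sat(EF (EX (p & r))) = {0, 1}
1 ∈ Sat(EF (EX (p & r))) = {0, 1}, so the formula holds at 1.

Yes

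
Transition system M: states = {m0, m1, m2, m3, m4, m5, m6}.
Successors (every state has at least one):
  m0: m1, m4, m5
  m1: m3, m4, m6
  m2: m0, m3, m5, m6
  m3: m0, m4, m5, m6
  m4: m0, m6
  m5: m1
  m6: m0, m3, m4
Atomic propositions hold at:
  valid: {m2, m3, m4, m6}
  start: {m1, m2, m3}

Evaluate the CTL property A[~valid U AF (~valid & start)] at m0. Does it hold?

Sat(~valid) = {m0, m1, m5}
Sat(~valid & start) = {m1}
AF (~valid & start): least fixpoint, start Z0 = {m1}, add states with every successor in Z. Z1 = {m1, m5}; fixed.
Sat(AF (~valid & start)) = {m1, m5}
A[~valid U AF (~valid & start)]: least fixpoint, start Z0 = Sat(AF (~valid & start)) = {m1, m5}, add states in Sat(~valid) with every successor in Z. Already a fixed point.
Sat(A[~valid U AF (~valid & start)]) = {m1, m5}
m0 ∉ Sat(A[~valid U AF (~valid & start)]) = {m1, m5}, so the formula does not hold at m0.

No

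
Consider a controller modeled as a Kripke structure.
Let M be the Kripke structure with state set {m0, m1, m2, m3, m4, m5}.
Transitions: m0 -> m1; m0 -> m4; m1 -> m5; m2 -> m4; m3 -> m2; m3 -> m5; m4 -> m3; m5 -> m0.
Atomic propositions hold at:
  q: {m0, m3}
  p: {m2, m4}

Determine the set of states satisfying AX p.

Sat(AX p) = {s : every successor in {m2, m4}} = {m2}

{m2}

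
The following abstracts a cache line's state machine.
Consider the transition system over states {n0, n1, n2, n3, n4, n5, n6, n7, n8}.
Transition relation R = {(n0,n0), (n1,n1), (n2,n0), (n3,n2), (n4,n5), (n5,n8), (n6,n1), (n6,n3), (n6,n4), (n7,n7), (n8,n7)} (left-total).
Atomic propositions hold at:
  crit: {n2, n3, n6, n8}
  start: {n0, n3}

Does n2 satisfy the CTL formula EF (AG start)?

Yes

AG start: greatest fixpoint, start Z0 = {n0, n3}, keep only states in Sat with every successor in Z. Z1 = {n0}; fixed.
Sat(AG start) = {n0}
EF (AG start): least fixpoint, start Z0 = {n0}, add states with some successor in Z. Z1 = {n0, n2}; Z2 = {n0, n2, n3}; Z3 = {n0, n2, n3, n6}; fixed.
Sat(EF (AG start)) = {n0, n2, n3, n6}
n2 ∈ Sat(EF (AG start)) = {n0, n2, n3, n6}, so the formula holds at n2.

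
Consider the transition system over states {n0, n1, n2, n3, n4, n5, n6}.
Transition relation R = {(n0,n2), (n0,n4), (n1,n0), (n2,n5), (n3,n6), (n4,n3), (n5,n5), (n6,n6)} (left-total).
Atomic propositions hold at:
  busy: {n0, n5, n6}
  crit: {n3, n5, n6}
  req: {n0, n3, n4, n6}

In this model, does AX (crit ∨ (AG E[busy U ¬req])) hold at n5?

Sat(¬req) = {n1, n2, n5}
E[busy U ¬req]: least fixpoint, start Z0 = Sat(¬req) = {n1, n2, n5}, add states in Sat(busy) with some successor in Z. Z1 = {n0, n1, n2, n5}; fixed.
Sat(E[busy U ¬req]) = {n0, n1, n2, n5}
AG E[busy U ¬req]: greatest fixpoint, start Z0 = {n0, n1, n2, n5}, keep only states in Sat with every successor in Z. Z1 = {n1, n2, n5}; Z2 = {n2, n5}; fixed.
Sat(AG E[busy U ¬req]) = {n2, n5}
Sat(crit ∨ (AG E[busy U ¬req])) = {n2, n3, n5, n6}
Sat(AX (crit ∨ (AG E[busy U ¬req]))) = {s : every successor in {n2, n3, n5, n6}} = {n2, n3, n4, n5, n6}
n5 ∈ Sat(AX (crit ∨ (AG E[busy U ¬req]))) = {n2, n3, n4, n5, n6}, so the formula holds at n5.

Yes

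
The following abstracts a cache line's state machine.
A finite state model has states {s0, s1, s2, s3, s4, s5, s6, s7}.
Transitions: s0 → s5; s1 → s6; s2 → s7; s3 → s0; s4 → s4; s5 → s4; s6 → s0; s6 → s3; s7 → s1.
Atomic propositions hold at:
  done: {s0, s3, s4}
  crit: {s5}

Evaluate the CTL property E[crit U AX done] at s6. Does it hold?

Sat(AX done) = {s : every successor in {s0, s3, s4}} = {s3, s4, s5, s6}
E[crit U AX done]: least fixpoint, start Z0 = Sat(AX done) = {s3, s4, s5, s6}, add states in Sat(crit) with some successor in Z. Already a fixed point.
Sat(E[crit U AX done]) = {s3, s4, s5, s6}
s6 ∈ Sat(E[crit U AX done]) = {s3, s4, s5, s6}, so the formula holds at s6.

Yes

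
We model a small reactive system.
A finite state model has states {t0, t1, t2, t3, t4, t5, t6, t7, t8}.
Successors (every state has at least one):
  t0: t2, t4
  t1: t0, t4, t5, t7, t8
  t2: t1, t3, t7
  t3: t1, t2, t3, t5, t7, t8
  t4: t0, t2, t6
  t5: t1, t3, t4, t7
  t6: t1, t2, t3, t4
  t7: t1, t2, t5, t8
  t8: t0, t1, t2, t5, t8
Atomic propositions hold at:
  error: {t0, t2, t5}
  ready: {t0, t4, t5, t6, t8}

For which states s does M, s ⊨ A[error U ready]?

A[error U ready]: least fixpoint, start Z0 = Sat(ready) = {t0, t4, t5, t6, t8}, add states in Sat(error) with every successor in Z. Already a fixed point.
Sat(A[error U ready]) = {t0, t4, t5, t6, t8}

{t0, t4, t5, t6, t8}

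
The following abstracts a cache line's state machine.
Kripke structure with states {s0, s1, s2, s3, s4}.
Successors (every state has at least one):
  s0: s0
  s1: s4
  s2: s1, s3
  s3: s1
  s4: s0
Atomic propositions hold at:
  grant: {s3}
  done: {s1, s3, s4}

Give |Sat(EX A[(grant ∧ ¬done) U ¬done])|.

2

Sat(¬done) = {s0, s2}
Sat(grant ∧ ¬done) = ∅
A[(grant ∧ ¬done) U ¬done]: least fixpoint, start Z0 = Sat(¬done) = {s0, s2}, add states in Sat(grant ∧ ¬done) with every successor in Z. Already a fixed point.
Sat(A[(grant ∧ ¬done) U ¬done]) = {s0, s2}
Sat(EX A[(grant ∧ ¬done) U ¬done]) = {s : some successor in {s0, s2}} = {s0, s4}
|Sat(EX A[(grant ∧ ¬done) U ¬done])| = |{s0, s4}| = 2.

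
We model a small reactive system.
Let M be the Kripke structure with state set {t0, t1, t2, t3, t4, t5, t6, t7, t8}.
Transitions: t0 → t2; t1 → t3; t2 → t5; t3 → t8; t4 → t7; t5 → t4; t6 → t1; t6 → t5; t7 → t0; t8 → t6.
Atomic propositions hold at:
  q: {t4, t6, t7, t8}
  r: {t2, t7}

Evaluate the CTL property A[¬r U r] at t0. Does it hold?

Sat(¬r) = {t0, t1, t3, t4, t5, t6, t8}
A[¬r U r]: least fixpoint, start Z0 = Sat(r) = {t2, t7}, add states in Sat(¬r) with every successor in Z. Z1 = {t0, t2, t4, t7}; Z2 = {t0, t2, t4, t5, t7}; fixed.
Sat(A[¬r U r]) = {t0, t2, t4, t5, t7}
t0 ∈ Sat(A[¬r U r]) = {t0, t2, t4, t5, t7}, so the formula holds at t0.

Yes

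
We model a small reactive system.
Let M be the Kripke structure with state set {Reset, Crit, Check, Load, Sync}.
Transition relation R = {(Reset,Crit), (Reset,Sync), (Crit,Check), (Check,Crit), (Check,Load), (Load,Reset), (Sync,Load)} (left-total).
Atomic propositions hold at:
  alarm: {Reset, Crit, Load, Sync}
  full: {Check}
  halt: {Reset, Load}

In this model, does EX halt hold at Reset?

No

Sat(EX halt) = {s : some successor in {Reset, Load}} = {Check, Load, Sync}
Reset ∉ Sat(EX halt) = {Check, Load, Sync}, so the formula does not hold at Reset.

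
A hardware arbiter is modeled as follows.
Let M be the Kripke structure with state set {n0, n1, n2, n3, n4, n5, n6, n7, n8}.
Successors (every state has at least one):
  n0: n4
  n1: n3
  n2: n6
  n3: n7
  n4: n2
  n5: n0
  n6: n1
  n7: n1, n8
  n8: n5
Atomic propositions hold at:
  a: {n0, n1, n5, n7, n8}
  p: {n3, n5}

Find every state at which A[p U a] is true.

{n0, n1, n3, n5, n7, n8}

A[p U a]: least fixpoint, start Z0 = Sat(a) = {n0, n1, n5, n7, n8}, add states in Sat(p) with every successor in Z. Z1 = {n0, n1, n3, n5, n7, n8}; fixed.
Sat(A[p U a]) = {n0, n1, n3, n5, n7, n8}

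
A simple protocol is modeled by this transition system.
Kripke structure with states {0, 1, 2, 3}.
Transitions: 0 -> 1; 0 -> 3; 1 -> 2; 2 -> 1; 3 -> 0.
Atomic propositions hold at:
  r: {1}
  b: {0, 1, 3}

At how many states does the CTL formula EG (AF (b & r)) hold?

2

Sat(b & r) = {1}
AF (b & r): least fixpoint, start Z0 = {1}, add states with every successor in Z. Z1 = {1, 2}; fixed.
Sat(AF (b & r)) = {1, 2}
EG (AF (b & r)): greatest fixpoint, start Z0 = {1, 2}, keep only states in Sat with some successor in Z. Already a fixed point.
Sat(EG (AF (b & r))) = {1, 2}
|Sat(EG (AF (b & r)))| = |{1, 2}| = 2.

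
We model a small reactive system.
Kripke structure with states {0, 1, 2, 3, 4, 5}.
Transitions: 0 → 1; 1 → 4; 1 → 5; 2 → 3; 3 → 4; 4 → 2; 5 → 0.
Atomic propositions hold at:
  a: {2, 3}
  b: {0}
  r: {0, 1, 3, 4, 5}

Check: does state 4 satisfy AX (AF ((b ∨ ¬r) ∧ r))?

No

Sat(¬r) = {2}
Sat(b ∨ ¬r) = {0, 2}
Sat((b ∨ ¬r) ∧ r) = {0}
AF ((b ∨ ¬r) ∧ r): least fixpoint, start Z0 = {0}, add states with every successor in Z. Z1 = {0, 5}; fixed.
Sat(AF ((b ∨ ¬r) ∧ r)) = {0, 5}
Sat(AX (AF ((b ∨ ¬r) ∧ r))) = {s : every successor in {0, 5}} = {5}
4 ∉ Sat(AX (AF ((b ∨ ¬r) ∧ r))) = {5}, so the formula does not hold at 4.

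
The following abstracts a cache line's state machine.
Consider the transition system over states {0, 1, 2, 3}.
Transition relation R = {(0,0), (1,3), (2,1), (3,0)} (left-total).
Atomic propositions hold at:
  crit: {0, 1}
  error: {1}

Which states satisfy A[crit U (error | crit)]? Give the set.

{0, 1}

Sat(error | crit) = {0, 1}
A[crit U (error | crit)]: least fixpoint, start Z0 = Sat((error | crit)) = {0, 1}, add states in Sat(crit) with every successor in Z. Already a fixed point.
Sat(A[crit U (error | crit)]) = {0, 1}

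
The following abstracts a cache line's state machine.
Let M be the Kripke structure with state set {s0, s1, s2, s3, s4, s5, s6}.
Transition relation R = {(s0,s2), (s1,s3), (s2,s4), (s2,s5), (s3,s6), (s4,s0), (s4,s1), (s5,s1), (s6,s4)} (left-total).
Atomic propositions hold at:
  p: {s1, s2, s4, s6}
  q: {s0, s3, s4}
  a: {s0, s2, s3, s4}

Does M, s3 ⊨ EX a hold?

Sat(EX a) = {s : some successor in {s0, s2, s3, s4}} = {s0, s1, s2, s4, s6}
s3 ∉ Sat(EX a) = {s0, s1, s2, s4, s6}, so the formula does not hold at s3.

No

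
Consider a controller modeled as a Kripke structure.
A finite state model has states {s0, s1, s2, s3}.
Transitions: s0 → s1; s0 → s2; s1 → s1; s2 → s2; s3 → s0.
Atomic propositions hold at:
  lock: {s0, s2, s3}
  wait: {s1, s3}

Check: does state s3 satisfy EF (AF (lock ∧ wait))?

Yes

Sat(lock ∧ wait) = {s3}
AF (lock ∧ wait): least fixpoint, start Z0 = {s3}, add states with every successor in Z. Already a fixed point.
Sat(AF (lock ∧ wait)) = {s3}
EF (AF (lock ∧ wait)): least fixpoint, start Z0 = {s3}, add states with some successor in Z. Already a fixed point.
Sat(EF (AF (lock ∧ wait))) = {s3}
s3 ∈ Sat(EF (AF (lock ∧ wait))) = {s3}, so the formula holds at s3.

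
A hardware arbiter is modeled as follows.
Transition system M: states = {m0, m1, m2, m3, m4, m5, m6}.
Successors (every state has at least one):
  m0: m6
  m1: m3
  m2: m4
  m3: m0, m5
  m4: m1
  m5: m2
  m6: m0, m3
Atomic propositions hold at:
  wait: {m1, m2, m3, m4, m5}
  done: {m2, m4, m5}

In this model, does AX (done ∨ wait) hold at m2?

Yes

Sat(done ∨ wait) = {m1, m2, m3, m4, m5}
Sat(AX (done ∨ wait)) = {s : every successor in {m1, m2, m3, m4, m5}} = {m1, m2, m4, m5}
m2 ∈ Sat(AX (done ∨ wait)) = {m1, m2, m4, m5}, so the formula holds at m2.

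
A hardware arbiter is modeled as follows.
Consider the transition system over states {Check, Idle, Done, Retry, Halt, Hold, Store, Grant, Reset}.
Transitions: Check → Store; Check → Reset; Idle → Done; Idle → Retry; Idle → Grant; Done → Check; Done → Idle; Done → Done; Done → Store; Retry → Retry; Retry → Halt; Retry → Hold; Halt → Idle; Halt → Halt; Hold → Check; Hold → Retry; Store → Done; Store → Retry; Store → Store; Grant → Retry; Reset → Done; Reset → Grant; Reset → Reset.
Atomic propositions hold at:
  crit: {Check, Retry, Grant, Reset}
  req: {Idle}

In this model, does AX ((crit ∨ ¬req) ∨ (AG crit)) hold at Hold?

Yes

Sat(¬req) = {Check, Done, Retry, Halt, Hold, Store, Grant, Reset}
Sat(crit ∨ ¬req) = {Check, Done, Retry, Halt, Hold, Store, Grant, Reset}
AG crit: greatest fixpoint, start Z0 = {Check, Retry, Grant, Reset}, keep only states in Sat with every successor in Z. Z1 = {Grant}; Z2 = ∅; fixed.
Sat(AG crit) = ∅
Sat((crit ∨ ¬req) ∨ (AG crit)) = {Check, Done, Retry, Halt, Hold, Store, Grant, Reset}
Sat(AX ((crit ∨ ¬req) ∨ (AG crit))) = {s : every successor in {Check, Done, Retry, Halt, Hold, Store, Grant, Reset}} = {Check, Idle, Retry, Hold, Store, Grant, Reset}
Hold ∈ Sat(AX ((crit ∨ ¬req) ∨ (AG crit))) = {Check, Idle, Retry, Hold, Store, Grant, Reset}, so the formula holds at Hold.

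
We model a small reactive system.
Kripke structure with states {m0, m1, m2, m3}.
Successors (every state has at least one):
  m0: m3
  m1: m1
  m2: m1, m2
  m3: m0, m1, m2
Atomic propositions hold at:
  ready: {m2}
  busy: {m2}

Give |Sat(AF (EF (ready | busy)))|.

3

Sat(ready | busy) = {m2}
EF (ready | busy): least fixpoint, start Z0 = {m2}, add states with some successor in Z. Z1 = {m2, m3}; Z2 = {m0, m2, m3}; fixed.
Sat(EF (ready | busy)) = {m0, m2, m3}
AF (EF (ready | busy)): least fixpoint, start Z0 = {m0, m2, m3}, add states with every successor in Z. Already a fixed point.
Sat(AF (EF (ready | busy))) = {m0, m2, m3}
|Sat(AF (EF (ready | busy)))| = |{m0, m2, m3}| = 3.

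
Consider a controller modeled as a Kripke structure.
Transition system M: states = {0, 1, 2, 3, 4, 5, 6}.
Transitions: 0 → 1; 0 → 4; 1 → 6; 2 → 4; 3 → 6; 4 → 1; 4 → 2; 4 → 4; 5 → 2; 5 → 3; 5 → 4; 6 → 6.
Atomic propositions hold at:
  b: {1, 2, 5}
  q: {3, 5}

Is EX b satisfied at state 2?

Sat(EX b) = {s : some successor in {1, 2, 5}} = {0, 4, 5}
2 ∉ Sat(EX b) = {0, 4, 5}, so the formula does not hold at 2.

No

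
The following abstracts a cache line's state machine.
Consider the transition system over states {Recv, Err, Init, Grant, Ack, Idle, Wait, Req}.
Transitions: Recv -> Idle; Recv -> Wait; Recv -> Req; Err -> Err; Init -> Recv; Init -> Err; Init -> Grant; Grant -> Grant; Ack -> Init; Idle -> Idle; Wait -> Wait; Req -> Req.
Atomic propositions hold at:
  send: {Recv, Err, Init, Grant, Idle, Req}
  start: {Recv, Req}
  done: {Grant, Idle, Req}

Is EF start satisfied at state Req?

Yes

EF start: least fixpoint, start Z0 = {Recv, Req}, add states with some successor in Z. Z1 = {Recv, Init, Req}; Z2 = {Recv, Init, Ack, Req}; fixed.
Sat(EF start) = {Recv, Init, Ack, Req}
Req ∈ Sat(EF start) = {Recv, Init, Ack, Req}, so the formula holds at Req.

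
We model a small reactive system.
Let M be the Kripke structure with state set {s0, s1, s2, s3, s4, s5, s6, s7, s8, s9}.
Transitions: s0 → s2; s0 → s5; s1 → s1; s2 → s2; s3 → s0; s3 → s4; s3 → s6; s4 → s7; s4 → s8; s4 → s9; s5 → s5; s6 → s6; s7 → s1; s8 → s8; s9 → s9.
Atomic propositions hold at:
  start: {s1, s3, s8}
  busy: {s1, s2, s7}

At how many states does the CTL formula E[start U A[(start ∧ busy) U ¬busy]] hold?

7

Sat(start ∧ busy) = {s1}
Sat(¬busy) = {s0, s3, s4, s5, s6, s8, s9}
A[(start ∧ busy) U ¬busy]: least fixpoint, start Z0 = Sat(¬busy) = {s0, s3, s4, s5, s6, s8, s9}, add states in Sat(start ∧ busy) with every successor in Z. Already a fixed point.
Sat(A[(start ∧ busy) U ¬busy]) = {s0, s3, s4, s5, s6, s8, s9}
E[start U A[(start ∧ busy) U ¬busy]]: least fixpoint, start Z0 = Sat(A[(start ∧ busy) U ¬busy]) = {s0, s3, s4, s5, s6, s8, s9}, add states in Sat(start) with some successor in Z. Already a fixed point.
Sat(E[start U A[(start ∧ busy) U ¬busy]]) = {s0, s3, s4, s5, s6, s8, s9}
|Sat(E[start U A[(start ∧ busy) U ¬busy]])| = |{s0, s3, s4, s5, s6, s8, s9}| = 7.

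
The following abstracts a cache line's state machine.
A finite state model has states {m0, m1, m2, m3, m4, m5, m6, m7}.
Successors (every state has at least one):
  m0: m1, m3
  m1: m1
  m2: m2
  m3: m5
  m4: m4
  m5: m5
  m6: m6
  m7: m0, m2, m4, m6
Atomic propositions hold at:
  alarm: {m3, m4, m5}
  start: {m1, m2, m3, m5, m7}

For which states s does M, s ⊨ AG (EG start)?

{m1, m2, m3, m5}

EG start: greatest fixpoint, start Z0 = {m1, m2, m3, m5, m7}, keep only states in Sat with some successor in Z. Already a fixed point.
Sat(EG start) = {m1, m2, m3, m5, m7}
AG (EG start): greatest fixpoint, start Z0 = {m1, m2, m3, m5, m7}, keep only states in Sat with every successor in Z. Z1 = {m1, m2, m3, m5}; fixed.
Sat(AG (EG start)) = {m1, m2, m3, m5}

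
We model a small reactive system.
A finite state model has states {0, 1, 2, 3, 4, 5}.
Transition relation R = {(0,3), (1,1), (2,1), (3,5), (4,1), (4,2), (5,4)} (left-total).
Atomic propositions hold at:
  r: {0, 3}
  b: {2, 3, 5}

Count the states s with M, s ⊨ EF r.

EF r: least fixpoint, start Z0 = {0, 3}, add states with some successor in Z. Already a fixed point.
Sat(EF r) = {0, 3}
|Sat(EF r)| = |{0, 3}| = 2.

2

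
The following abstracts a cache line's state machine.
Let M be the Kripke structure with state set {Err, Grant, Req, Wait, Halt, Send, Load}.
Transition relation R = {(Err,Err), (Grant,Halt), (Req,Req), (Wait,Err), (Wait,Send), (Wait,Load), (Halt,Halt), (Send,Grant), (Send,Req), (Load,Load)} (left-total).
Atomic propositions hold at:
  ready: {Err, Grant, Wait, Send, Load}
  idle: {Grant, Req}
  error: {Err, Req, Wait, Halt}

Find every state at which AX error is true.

{Err, Grant, Req, Halt}

Sat(AX error) = {s : every successor in {Err, Req, Wait, Halt}} = {Err, Grant, Req, Halt}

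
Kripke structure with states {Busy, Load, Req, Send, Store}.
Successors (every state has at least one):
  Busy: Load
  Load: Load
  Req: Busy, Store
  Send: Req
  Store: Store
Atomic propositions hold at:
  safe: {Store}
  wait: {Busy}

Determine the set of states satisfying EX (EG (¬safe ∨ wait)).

Sat(¬safe) = {Busy, Load, Req, Send}
Sat(¬safe ∨ wait) = {Busy, Load, Req, Send}
EG (¬safe ∨ wait): greatest fixpoint, start Z0 = {Busy, Load, Req, Send}, keep only states in Sat with some successor in Z. Already a fixed point.
Sat(EG (¬safe ∨ wait)) = {Busy, Load, Req, Send}
Sat(EX (EG (¬safe ∨ wait))) = {s : some successor in {Busy, Load, Req, Send}} = {Busy, Load, Req, Send}

{Busy, Load, Req, Send}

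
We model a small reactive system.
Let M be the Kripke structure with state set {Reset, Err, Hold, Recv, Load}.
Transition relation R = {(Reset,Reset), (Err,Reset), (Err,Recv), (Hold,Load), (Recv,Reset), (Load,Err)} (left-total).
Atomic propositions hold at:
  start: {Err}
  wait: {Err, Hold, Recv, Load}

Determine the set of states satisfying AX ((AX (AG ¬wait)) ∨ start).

{Reset, Err, Recv, Load}

Sat(¬wait) = {Reset}
AG ¬wait: greatest fixpoint, start Z0 = {Reset}, keep only states in Sat with every successor in Z. Already a fixed point.
Sat(AG ¬wait) = {Reset}
Sat(AX (AG ¬wait)) = {s : every successor in {Reset}} = {Reset, Recv}
Sat((AX (AG ¬wait)) ∨ start) = {Reset, Err, Recv}
Sat(AX ((AX (AG ¬wait)) ∨ start)) = {s : every successor in {Reset, Err, Recv}} = {Reset, Err, Recv, Load}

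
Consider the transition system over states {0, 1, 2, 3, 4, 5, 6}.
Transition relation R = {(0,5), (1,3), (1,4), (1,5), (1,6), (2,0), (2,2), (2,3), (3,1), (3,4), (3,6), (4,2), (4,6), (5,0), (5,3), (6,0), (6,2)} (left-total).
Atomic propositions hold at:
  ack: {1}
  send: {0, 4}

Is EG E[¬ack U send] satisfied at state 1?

No

Sat(¬ack) = {0, 2, 3, 4, 5, 6}
E[¬ack U send]: least fixpoint, start Z0 = Sat(send) = {0, 4}, add states in Sat(¬ack) with some successor in Z. Z1 = {0, 2, 3, 4, 5, 6}; fixed.
Sat(E[¬ack U send]) = {0, 2, 3, 4, 5, 6}
EG E[¬ack U send]: greatest fixpoint, start Z0 = {0, 2, 3, 4, 5, 6}, keep only states in Sat with some successor in Z. Already a fixed point.
Sat(EG E[¬ack U send]) = {0, 2, 3, 4, 5, 6}
1 ∉ Sat(EG E[¬ack U send]) = {0, 2, 3, 4, 5, 6}, so the formula does not hold at 1.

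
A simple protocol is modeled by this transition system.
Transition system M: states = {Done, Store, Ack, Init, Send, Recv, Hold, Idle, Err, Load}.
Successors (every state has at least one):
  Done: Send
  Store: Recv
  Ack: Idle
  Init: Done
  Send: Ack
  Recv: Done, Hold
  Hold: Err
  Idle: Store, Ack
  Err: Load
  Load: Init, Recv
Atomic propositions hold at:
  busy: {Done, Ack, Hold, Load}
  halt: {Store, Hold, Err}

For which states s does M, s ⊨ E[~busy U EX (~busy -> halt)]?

{Store, Init, Send, Recv, Hold, Idle, Err}

Sat(~busy) = {Store, Init, Send, Recv, Idle, Err}
Sat(~busy -> halt) = {Done, Store, Ack, Hold, Err, Load}
Sat(EX (~busy -> halt)) = {s : some successor in {Done, Store, Ack, Hold, Err, Load}} = {Init, Send, Recv, Hold, Idle, Err}
E[~busy U EX (~busy -> halt)]: least fixpoint, start Z0 = Sat(EX (~busy -> halt)) = {Init, Send, Recv, Hold, Idle, Err}, add states in Sat(~busy) with some successor in Z. Z1 = {Store, Init, Send, Recv, Hold, Idle, Err}; fixed.
Sat(E[~busy U EX (~busy -> halt)]) = {Store, Init, Send, Recv, Hold, Idle, Err}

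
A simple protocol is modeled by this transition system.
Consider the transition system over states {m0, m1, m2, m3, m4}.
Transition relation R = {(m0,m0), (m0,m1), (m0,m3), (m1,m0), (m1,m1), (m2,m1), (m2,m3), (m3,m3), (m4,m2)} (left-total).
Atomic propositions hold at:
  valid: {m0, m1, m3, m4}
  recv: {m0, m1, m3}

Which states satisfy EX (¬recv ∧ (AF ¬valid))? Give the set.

{m4}

Sat(¬recv) = {m2, m4}
Sat(¬valid) = {m2}
AF ¬valid: least fixpoint, start Z0 = {m2}, add states with every successor in Z. Z1 = {m2, m4}; fixed.
Sat(AF ¬valid) = {m2, m4}
Sat(¬recv ∧ (AF ¬valid)) = {m2, m4}
Sat(EX (¬recv ∧ (AF ¬valid))) = {s : some successor in {m2, m4}} = {m4}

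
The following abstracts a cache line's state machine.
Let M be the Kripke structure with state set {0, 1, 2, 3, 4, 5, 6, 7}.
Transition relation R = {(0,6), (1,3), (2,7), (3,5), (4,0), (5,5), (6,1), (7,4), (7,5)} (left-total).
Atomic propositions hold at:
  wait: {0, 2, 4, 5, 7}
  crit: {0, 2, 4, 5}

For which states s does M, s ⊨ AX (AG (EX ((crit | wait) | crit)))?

{1, 3, 5}

Sat(crit | wait) = {0, 2, 4, 5, 7}
Sat((crit | wait) | crit) = {0, 2, 4, 5, 7}
Sat(EX ((crit | wait) | crit)) = {s : some successor in {0, 2, 4, 5, 7}} = {2, 3, 4, 5, 7}
AG (EX ((crit | wait) | crit)): greatest fixpoint, start Z0 = {2, 3, 4, 5, 7}, keep only states in Sat with every successor in Z. Z1 = {2, 3, 5, 7}; Z2 = {2, 3, 5}; Z3 = {3, 5}; fixed.
Sat(AG (EX ((crit | wait) | crit))) = {3, 5}
Sat(AX (AG (EX ((crit | wait) | crit)))) = {s : every successor in {3, 5}} = {1, 3, 5}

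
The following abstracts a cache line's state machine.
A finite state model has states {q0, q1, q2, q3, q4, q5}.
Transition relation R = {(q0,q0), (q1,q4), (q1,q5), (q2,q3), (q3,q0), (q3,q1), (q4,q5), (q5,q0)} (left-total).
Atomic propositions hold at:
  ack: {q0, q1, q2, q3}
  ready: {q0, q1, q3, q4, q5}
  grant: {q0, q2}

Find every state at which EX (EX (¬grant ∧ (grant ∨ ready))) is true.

{q1, q2, q3}

Sat(¬grant) = {q1, q3, q4, q5}
Sat(grant ∨ ready) = {q0, q1, q2, q3, q4, q5}
Sat(¬grant ∧ (grant ∨ ready)) = {q1, q3, q4, q5}
Sat(EX (¬grant ∧ (grant ∨ ready))) = {s : some successor in {q1, q3, q4, q5}} = {q1, q2, q3, q4}
Sat(EX (EX (¬grant ∧ (grant ∨ ready)))) = {s : some successor in {q1, q2, q3, q4}} = {q1, q2, q3}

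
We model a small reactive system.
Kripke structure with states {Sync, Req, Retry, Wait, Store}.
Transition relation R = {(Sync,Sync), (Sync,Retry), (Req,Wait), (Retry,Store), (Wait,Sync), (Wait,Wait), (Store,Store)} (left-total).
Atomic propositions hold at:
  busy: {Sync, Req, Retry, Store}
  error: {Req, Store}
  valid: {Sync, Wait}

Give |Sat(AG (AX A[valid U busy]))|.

3

A[valid U busy]: least fixpoint, start Z0 = Sat(busy) = {Sync, Req, Retry, Store}, add states in Sat(valid) with every successor in Z. Already a fixed point.
Sat(A[valid U busy]) = {Sync, Req, Retry, Store}
Sat(AX A[valid U busy]) = {s : every successor in {Sync, Req, Retry, Store}} = {Sync, Retry, Store}
AG (AX A[valid U busy]): greatest fixpoint, start Z0 = {Sync, Retry, Store}, keep only states in Sat with every successor in Z. Already a fixed point.
Sat(AG (AX A[valid U busy])) = {Sync, Retry, Store}
|Sat(AG (AX A[valid U busy]))| = |{Sync, Retry, Store}| = 3.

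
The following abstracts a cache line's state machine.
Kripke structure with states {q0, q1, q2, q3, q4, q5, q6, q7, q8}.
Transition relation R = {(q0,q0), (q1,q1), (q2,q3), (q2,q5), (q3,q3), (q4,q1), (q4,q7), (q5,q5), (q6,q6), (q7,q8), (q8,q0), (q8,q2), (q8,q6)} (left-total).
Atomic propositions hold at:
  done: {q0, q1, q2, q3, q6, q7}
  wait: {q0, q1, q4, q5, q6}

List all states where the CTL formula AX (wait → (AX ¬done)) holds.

{q2, q3, q5, q7}

Sat(¬done) = {q4, q5, q8}
Sat(AX ¬done) = {s : every successor in {q4, q5, q8}} = {q5, q7}
Sat(wait → (AX ¬done)) = {q2, q3, q5, q7, q8}
Sat(AX (wait → (AX ¬done))) = {s : every successor in {q2, q3, q5, q7, q8}} = {q2, q3, q5, q7}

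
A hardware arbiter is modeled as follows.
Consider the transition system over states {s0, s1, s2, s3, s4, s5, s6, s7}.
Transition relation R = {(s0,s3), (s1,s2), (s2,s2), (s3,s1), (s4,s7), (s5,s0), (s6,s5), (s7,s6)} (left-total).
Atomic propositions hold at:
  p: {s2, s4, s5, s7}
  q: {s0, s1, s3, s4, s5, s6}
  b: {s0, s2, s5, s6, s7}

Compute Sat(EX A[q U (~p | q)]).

Sat(~p) = {s0, s1, s3, s6}
Sat(~p | q) = {s0, s1, s3, s4, s5, s6}
A[q U (~p | q)]: least fixpoint, start Z0 = Sat((~p | q)) = {s0, s1, s3, s4, s5, s6}, add states in Sat(q) with every successor in Z. Already a fixed point.
Sat(A[q U (~p | q)]) = {s0, s1, s3, s4, s5, s6}
Sat(EX A[q U (~p | q)]) = {s : some successor in {s0, s1, s3, s4, s5, s6}} = {s0, s3, s5, s6, s7}

{s0, s3, s5, s6, s7}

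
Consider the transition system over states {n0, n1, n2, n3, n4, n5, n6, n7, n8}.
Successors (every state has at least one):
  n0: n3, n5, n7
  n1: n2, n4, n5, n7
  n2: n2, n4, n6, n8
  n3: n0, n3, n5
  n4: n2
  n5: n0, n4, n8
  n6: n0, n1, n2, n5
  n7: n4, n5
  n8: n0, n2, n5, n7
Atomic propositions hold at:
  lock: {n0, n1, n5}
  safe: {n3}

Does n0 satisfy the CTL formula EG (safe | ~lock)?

No

Sat(~lock) = {n2, n3, n4, n6, n7, n8}
Sat(safe | ~lock) = {n2, n3, n4, n6, n7, n8}
EG (safe | ~lock): greatest fixpoint, start Z0 = {n2, n3, n4, n6, n7, n8}, keep only states in Sat with some successor in Z. Already a fixed point.
Sat(EG (safe | ~lock)) = {n2, n3, n4, n6, n7, n8}
n0 ∉ Sat(EG (safe | ~lock)) = {n2, n3, n4, n6, n7, n8}, so the formula does not hold at n0.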